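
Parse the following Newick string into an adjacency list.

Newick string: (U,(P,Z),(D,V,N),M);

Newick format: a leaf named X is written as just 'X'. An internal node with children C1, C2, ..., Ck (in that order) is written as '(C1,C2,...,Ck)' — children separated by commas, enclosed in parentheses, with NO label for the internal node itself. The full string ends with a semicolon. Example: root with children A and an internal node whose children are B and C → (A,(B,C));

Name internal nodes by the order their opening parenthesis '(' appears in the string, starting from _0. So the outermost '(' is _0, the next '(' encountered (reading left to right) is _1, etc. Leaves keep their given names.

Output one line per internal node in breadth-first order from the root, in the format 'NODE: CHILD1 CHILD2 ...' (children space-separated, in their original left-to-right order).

Answer: _0: U _1 _2 M
_1: P Z
_2: D V N

Derivation:
Input: (U,(P,Z),(D,V,N),M);
Scanning left-to-right, naming '(' by encounter order:
  pos 0: '(' -> open internal node _0 (depth 1)
  pos 3: '(' -> open internal node _1 (depth 2)
  pos 7: ')' -> close internal node _1 (now at depth 1)
  pos 9: '(' -> open internal node _2 (depth 2)
  pos 15: ')' -> close internal node _2 (now at depth 1)
  pos 18: ')' -> close internal node _0 (now at depth 0)
Total internal nodes: 3
BFS adjacency from root:
  _0: U _1 _2 M
  _1: P Z
  _2: D V N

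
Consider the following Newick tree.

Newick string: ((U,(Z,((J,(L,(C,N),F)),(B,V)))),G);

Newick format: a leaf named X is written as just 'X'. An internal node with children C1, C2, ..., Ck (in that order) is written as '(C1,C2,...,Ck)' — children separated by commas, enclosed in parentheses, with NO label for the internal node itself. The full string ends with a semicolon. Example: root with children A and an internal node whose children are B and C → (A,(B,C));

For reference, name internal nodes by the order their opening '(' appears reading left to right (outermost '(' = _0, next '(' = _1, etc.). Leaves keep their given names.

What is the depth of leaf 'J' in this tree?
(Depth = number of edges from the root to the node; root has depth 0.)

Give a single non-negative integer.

Answer: 5

Derivation:
Newick: ((U,(Z,((J,(L,(C,N),F)),(B,V)))),G);
Naming internals by '(' encounter order: outermost '(' = _0, next = _1, ...
Query node: J
Path from root: _0 -> _1 -> _2 -> _3 -> _4 -> J
Depth of J: 5 (number of edges from root)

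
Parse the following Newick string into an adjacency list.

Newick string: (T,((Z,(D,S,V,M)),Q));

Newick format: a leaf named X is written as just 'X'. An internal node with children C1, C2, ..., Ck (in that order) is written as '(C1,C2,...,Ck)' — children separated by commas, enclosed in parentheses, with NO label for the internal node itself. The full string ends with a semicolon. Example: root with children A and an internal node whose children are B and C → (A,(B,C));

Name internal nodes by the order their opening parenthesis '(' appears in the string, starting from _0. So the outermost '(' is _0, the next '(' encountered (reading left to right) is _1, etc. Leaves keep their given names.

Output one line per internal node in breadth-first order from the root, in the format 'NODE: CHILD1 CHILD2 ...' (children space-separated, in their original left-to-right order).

Input: (T,((Z,(D,S,V,M)),Q));
Scanning left-to-right, naming '(' by encounter order:
  pos 0: '(' -> open internal node _0 (depth 1)
  pos 3: '(' -> open internal node _1 (depth 2)
  pos 4: '(' -> open internal node _2 (depth 3)
  pos 7: '(' -> open internal node _3 (depth 4)
  pos 15: ')' -> close internal node _3 (now at depth 3)
  pos 16: ')' -> close internal node _2 (now at depth 2)
  pos 19: ')' -> close internal node _1 (now at depth 1)
  pos 20: ')' -> close internal node _0 (now at depth 0)
Total internal nodes: 4
BFS adjacency from root:
  _0: T _1
  _1: _2 Q
  _2: Z _3
  _3: D S V M

Answer: _0: T _1
_1: _2 Q
_2: Z _3
_3: D S V M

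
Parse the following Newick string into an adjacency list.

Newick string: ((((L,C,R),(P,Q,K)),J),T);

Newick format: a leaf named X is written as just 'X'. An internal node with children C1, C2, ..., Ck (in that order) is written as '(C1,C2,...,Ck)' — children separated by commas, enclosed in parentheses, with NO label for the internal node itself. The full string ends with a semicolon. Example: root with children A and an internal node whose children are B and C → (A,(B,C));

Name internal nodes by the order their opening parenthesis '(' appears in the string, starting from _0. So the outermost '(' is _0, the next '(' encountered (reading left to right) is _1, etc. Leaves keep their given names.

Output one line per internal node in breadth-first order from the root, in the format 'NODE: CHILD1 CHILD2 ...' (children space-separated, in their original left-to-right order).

Input: ((((L,C,R),(P,Q,K)),J),T);
Scanning left-to-right, naming '(' by encounter order:
  pos 0: '(' -> open internal node _0 (depth 1)
  pos 1: '(' -> open internal node _1 (depth 2)
  pos 2: '(' -> open internal node _2 (depth 3)
  pos 3: '(' -> open internal node _3 (depth 4)
  pos 9: ')' -> close internal node _3 (now at depth 3)
  pos 11: '(' -> open internal node _4 (depth 4)
  pos 17: ')' -> close internal node _4 (now at depth 3)
  pos 18: ')' -> close internal node _2 (now at depth 2)
  pos 21: ')' -> close internal node _1 (now at depth 1)
  pos 24: ')' -> close internal node _0 (now at depth 0)
Total internal nodes: 5
BFS adjacency from root:
  _0: _1 T
  _1: _2 J
  _2: _3 _4
  _3: L C R
  _4: P Q K

Answer: _0: _1 T
_1: _2 J
_2: _3 _4
_3: L C R
_4: P Q K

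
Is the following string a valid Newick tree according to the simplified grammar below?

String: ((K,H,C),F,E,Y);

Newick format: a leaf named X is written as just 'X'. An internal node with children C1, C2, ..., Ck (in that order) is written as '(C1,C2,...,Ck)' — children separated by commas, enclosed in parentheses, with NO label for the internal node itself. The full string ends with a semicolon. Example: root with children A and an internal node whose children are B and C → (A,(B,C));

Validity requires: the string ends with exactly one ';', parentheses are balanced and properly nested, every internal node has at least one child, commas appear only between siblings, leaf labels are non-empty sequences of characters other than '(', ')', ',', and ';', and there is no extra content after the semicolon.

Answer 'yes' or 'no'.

Input: ((K,H,C),F,E,Y);
Paren balance: 2 '(' vs 2 ')' OK
Ends with single ';': True
Full parse: OK
Valid: True

Answer: yes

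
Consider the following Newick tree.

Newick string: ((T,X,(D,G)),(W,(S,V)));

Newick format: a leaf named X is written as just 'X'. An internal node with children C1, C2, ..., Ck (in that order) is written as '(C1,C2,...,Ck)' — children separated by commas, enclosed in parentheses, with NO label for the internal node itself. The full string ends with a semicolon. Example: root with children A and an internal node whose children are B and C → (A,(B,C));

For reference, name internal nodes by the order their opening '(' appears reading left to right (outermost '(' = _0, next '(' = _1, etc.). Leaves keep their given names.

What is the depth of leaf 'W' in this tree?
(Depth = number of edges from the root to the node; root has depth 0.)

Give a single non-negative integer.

Newick: ((T,X,(D,G)),(W,(S,V)));
Naming internals by '(' encounter order: outermost '(' = _0, next = _1, ...
Query node: W
Path from root: _0 -> _3 -> W
Depth of W: 2 (number of edges from root)

Answer: 2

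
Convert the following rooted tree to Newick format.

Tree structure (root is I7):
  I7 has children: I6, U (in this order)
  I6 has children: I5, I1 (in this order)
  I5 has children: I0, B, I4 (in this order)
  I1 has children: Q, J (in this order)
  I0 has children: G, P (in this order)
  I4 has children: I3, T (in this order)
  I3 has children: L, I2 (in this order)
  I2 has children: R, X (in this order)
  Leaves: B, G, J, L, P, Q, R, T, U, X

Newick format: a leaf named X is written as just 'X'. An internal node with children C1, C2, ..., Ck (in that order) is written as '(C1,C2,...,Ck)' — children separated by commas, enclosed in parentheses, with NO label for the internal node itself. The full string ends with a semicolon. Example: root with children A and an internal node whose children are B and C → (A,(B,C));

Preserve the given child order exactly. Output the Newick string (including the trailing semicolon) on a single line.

Answer: ((((G,P),B,((L,(R,X)),T)),(Q,J)),U);

Derivation:
internal I7 with children ['I6', 'U']
  internal I6 with children ['I5', 'I1']
    internal I5 with children ['I0', 'B', 'I4']
      internal I0 with children ['G', 'P']
        leaf 'G' → 'G'
        leaf 'P' → 'P'
      → '(G,P)'
      leaf 'B' → 'B'
      internal I4 with children ['I3', 'T']
        internal I3 with children ['L', 'I2']
          leaf 'L' → 'L'
          internal I2 with children ['R', 'X']
            leaf 'R' → 'R'
            leaf 'X' → 'X'
          → '(R,X)'
        → '(L,(R,X))'
        leaf 'T' → 'T'
      → '((L,(R,X)),T)'
    → '((G,P),B,((L,(R,X)),T))'
    internal I1 with children ['Q', 'J']
      leaf 'Q' → 'Q'
      leaf 'J' → 'J'
    → '(Q,J)'
  → '(((G,P),B,((L,(R,X)),T)),(Q,J))'
  leaf 'U' → 'U'
→ '((((G,P),B,((L,(R,X)),T)),(Q,J)),U)'
Final: ((((G,P),B,((L,(R,X)),T)),(Q,J)),U);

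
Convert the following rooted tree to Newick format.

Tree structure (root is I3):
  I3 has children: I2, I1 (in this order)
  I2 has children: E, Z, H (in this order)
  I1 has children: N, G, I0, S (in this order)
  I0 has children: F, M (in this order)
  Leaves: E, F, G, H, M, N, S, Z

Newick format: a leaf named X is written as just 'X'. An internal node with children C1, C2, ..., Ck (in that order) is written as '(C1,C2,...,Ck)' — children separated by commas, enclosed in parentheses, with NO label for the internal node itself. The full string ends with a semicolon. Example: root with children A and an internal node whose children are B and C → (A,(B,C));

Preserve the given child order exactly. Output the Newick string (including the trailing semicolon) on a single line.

Answer: ((E,Z,H),(N,G,(F,M),S));

Derivation:
internal I3 with children ['I2', 'I1']
  internal I2 with children ['E', 'Z', 'H']
    leaf 'E' → 'E'
    leaf 'Z' → 'Z'
    leaf 'H' → 'H'
  → '(E,Z,H)'
  internal I1 with children ['N', 'G', 'I0', 'S']
    leaf 'N' → 'N'
    leaf 'G' → 'G'
    internal I0 with children ['F', 'M']
      leaf 'F' → 'F'
      leaf 'M' → 'M'
    → '(F,M)'
    leaf 'S' → 'S'
  → '(N,G,(F,M),S)'
→ '((E,Z,H),(N,G,(F,M),S))'
Final: ((E,Z,H),(N,G,(F,M),S));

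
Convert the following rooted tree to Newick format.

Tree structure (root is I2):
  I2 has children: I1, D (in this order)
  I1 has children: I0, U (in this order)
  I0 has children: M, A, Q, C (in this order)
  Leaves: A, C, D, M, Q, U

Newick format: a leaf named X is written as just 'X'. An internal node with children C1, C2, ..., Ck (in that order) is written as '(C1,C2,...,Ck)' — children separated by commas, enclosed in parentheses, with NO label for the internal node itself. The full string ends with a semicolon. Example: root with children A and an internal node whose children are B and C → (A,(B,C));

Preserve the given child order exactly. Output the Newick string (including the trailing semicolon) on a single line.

internal I2 with children ['I1', 'D']
  internal I1 with children ['I0', 'U']
    internal I0 with children ['M', 'A', 'Q', 'C']
      leaf 'M' → 'M'
      leaf 'A' → 'A'
      leaf 'Q' → 'Q'
      leaf 'C' → 'C'
    → '(M,A,Q,C)'
    leaf 'U' → 'U'
  → '((M,A,Q,C),U)'
  leaf 'D' → 'D'
→ '(((M,A,Q,C),U),D)'
Final: (((M,A,Q,C),U),D);

Answer: (((M,A,Q,C),U),D);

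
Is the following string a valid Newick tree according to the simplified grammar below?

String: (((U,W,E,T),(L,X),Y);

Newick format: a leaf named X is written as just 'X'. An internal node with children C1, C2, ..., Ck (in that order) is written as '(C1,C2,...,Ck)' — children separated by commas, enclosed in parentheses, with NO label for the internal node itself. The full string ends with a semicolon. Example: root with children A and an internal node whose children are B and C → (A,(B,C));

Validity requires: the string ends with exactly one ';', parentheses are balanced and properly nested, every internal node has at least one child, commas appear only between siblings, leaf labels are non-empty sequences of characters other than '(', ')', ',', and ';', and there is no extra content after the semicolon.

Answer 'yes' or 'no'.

Answer: no

Derivation:
Input: (((U,W,E,T),(L,X),Y);
Paren balance: 4 '(' vs 3 ')' MISMATCH
Ends with single ';': True
Full parse: FAILS (expected , or ) at pos 20)
Valid: False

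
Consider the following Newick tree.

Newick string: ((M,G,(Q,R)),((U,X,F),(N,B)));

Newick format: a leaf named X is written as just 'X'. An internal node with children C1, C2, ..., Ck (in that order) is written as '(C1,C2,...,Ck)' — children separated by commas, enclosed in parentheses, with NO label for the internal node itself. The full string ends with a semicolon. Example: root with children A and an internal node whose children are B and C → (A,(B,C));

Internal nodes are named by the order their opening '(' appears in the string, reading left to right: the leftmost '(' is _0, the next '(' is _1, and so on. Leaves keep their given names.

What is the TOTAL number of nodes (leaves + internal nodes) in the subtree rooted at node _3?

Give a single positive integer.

Newick: ((M,G,(Q,R)),((U,X,F),(N,B)));
Locate _3: it is the '(' at position 13 (the 4th '(' reading left to right).
Query: subtree rooted at _3
_3: subtree_size = 1 + 7
  _4: subtree_size = 1 + 3
    U: subtree_size = 1 + 0
    X: subtree_size = 1 + 0
    F: subtree_size = 1 + 0
  _5: subtree_size = 1 + 2
    N: subtree_size = 1 + 0
    B: subtree_size = 1 + 0
Total subtree size of _3: 8

Answer: 8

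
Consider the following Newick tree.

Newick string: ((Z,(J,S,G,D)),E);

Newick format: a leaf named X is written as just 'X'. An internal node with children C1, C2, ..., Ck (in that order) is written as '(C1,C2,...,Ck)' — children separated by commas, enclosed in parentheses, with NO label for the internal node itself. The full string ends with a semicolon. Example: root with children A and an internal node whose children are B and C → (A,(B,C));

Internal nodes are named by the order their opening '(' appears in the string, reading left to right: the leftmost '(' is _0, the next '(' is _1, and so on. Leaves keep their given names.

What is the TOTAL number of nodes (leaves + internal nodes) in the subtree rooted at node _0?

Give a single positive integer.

Answer: 9

Derivation:
Newick: ((Z,(J,S,G,D)),E);
Locate _0: it is the '(' at position 0 (the 1st '(' reading left to right).
Query: subtree rooted at _0
_0: subtree_size = 1 + 8
  _1: subtree_size = 1 + 6
    Z: subtree_size = 1 + 0
    _2: subtree_size = 1 + 4
      J: subtree_size = 1 + 0
      S: subtree_size = 1 + 0
      G: subtree_size = 1 + 0
      D: subtree_size = 1 + 0
  E: subtree_size = 1 + 0
Total subtree size of _0: 9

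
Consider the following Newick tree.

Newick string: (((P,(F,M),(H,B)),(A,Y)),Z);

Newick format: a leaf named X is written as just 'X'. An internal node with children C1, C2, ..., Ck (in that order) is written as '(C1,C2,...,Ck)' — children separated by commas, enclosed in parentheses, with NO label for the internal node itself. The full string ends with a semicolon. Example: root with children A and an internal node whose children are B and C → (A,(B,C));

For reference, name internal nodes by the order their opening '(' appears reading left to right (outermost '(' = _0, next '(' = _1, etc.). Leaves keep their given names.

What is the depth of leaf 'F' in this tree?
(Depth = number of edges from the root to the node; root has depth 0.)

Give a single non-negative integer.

Newick: (((P,(F,M),(H,B)),(A,Y)),Z);
Naming internals by '(' encounter order: outermost '(' = _0, next = _1, ...
Query node: F
Path from root: _0 -> _1 -> _2 -> _3 -> F
Depth of F: 4 (number of edges from root)

Answer: 4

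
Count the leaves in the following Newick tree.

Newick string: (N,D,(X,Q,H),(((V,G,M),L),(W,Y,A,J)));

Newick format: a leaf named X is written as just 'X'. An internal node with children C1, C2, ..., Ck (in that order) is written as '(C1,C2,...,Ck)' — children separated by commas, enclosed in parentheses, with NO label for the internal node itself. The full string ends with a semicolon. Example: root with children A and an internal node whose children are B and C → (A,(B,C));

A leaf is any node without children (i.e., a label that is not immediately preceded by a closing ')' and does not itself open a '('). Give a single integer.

Newick: (N,D,(X,Q,H),(((V,G,M),L),(W,Y,A,J)));
Scan left-to-right; a leaf is any maximal label run not followed by '(':
  pos 1: leaf 'N' → count = 1
  pos 3: leaf 'D' → count = 2
  pos 6: leaf 'X' → count = 3
  pos 8: leaf 'Q' → count = 4
  pos 10: leaf 'H' → count = 5
  pos 16: leaf 'V' → count = 6
  pos 18: leaf 'G' → count = 7
  pos 20: leaf 'M' → count = 8
  pos 23: leaf 'L' → count = 9
  pos 27: leaf 'W' → count = 10
  pos 29: leaf 'Y' → count = 11
  pos 31: leaf 'A' → count = 12
  pos 33: leaf 'J' → count = 13
Total leaves: 13

Answer: 13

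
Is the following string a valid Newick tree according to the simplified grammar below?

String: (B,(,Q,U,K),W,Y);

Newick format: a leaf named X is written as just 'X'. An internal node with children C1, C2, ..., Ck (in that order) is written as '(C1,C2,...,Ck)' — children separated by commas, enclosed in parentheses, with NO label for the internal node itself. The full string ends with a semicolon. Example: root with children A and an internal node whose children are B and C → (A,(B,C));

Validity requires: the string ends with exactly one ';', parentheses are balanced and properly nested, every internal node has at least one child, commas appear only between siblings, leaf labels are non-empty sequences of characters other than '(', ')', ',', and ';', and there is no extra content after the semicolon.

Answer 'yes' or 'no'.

Answer: no

Derivation:
Input: (B,(,Q,U,K),W,Y);
Paren balance: 2 '(' vs 2 ')' OK
Ends with single ';': True
Full parse: FAILS (empty leaf label at pos 4)
Valid: False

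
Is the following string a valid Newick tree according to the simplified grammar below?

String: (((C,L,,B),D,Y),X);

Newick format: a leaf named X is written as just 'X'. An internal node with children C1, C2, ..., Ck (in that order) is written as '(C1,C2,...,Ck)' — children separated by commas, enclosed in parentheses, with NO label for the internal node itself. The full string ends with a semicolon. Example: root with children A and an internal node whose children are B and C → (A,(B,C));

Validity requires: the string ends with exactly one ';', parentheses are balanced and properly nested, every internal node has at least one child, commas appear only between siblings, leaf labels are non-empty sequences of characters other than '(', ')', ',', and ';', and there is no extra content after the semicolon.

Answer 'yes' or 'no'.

Answer: no

Derivation:
Input: (((C,L,,B),D,Y),X);
Paren balance: 3 '(' vs 3 ')' OK
Ends with single ';': True
Full parse: FAILS (empty leaf label at pos 7)
Valid: False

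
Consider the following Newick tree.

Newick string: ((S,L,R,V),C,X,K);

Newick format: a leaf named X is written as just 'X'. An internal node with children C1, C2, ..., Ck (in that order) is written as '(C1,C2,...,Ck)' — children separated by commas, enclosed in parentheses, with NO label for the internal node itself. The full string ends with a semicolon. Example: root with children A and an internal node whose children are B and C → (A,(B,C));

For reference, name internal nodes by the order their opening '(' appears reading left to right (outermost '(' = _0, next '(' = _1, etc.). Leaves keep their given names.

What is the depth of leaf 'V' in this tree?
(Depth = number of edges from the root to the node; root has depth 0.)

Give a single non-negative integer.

Answer: 2

Derivation:
Newick: ((S,L,R,V),C,X,K);
Naming internals by '(' encounter order: outermost '(' = _0, next = _1, ...
Query node: V
Path from root: _0 -> _1 -> V
Depth of V: 2 (number of edges from root)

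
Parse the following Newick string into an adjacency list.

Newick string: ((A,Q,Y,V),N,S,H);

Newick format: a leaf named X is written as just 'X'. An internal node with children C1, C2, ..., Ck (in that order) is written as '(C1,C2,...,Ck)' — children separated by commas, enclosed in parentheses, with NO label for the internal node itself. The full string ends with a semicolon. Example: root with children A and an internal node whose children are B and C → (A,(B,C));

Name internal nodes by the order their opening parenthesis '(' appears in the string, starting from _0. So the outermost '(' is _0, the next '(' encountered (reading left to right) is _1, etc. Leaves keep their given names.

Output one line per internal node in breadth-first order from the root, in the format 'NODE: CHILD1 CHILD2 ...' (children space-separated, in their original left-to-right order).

Input: ((A,Q,Y,V),N,S,H);
Scanning left-to-right, naming '(' by encounter order:
  pos 0: '(' -> open internal node _0 (depth 1)
  pos 1: '(' -> open internal node _1 (depth 2)
  pos 9: ')' -> close internal node _1 (now at depth 1)
  pos 16: ')' -> close internal node _0 (now at depth 0)
Total internal nodes: 2
BFS adjacency from root:
  _0: _1 N S H
  _1: A Q Y V

Answer: _0: _1 N S H
_1: A Q Y V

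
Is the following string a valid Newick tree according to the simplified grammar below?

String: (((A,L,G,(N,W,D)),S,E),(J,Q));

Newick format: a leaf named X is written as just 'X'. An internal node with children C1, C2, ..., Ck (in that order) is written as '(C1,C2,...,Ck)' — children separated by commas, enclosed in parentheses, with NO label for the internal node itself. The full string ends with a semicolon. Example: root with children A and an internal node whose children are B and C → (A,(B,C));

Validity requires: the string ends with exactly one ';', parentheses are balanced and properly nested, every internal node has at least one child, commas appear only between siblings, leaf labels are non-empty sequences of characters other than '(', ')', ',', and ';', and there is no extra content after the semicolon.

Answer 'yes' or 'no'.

Input: (((A,L,G,(N,W,D)),S,E),(J,Q));
Paren balance: 5 '(' vs 5 ')' OK
Ends with single ';': True
Full parse: OK
Valid: True

Answer: yes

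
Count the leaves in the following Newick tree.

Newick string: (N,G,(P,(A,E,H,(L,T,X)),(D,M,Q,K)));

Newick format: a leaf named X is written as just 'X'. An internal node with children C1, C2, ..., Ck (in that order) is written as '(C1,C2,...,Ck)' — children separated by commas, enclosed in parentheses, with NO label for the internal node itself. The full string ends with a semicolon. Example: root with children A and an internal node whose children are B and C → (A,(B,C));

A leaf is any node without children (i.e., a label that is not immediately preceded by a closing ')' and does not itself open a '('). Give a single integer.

Newick: (N,G,(P,(A,E,H,(L,T,X)),(D,M,Q,K)));
Scan left-to-right; a leaf is any maximal label run not followed by '(':
  pos 1: leaf 'N' → count = 1
  pos 3: leaf 'G' → count = 2
  pos 6: leaf 'P' → count = 3
  pos 9: leaf 'A' → count = 4
  pos 11: leaf 'E' → count = 5
  pos 13: leaf 'H' → count = 6
  pos 16: leaf 'L' → count = 7
  pos 18: leaf 'T' → count = 8
  pos 20: leaf 'X' → count = 9
  pos 25: leaf 'D' → count = 10
  pos 27: leaf 'M' → count = 11
  pos 29: leaf 'Q' → count = 12
  pos 31: leaf 'K' → count = 13
Total leaves: 13

Answer: 13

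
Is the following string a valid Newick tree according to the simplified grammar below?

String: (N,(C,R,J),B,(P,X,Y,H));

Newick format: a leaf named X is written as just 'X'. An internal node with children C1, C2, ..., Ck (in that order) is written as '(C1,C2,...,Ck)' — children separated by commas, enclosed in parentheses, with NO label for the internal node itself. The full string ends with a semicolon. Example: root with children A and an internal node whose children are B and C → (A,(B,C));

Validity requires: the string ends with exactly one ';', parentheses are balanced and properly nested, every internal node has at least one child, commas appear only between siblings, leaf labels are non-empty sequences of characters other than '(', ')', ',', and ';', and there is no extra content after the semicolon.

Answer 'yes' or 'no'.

Input: (N,(C,R,J),B,(P,X,Y,H));
Paren balance: 3 '(' vs 3 ')' OK
Ends with single ';': True
Full parse: OK
Valid: True

Answer: yes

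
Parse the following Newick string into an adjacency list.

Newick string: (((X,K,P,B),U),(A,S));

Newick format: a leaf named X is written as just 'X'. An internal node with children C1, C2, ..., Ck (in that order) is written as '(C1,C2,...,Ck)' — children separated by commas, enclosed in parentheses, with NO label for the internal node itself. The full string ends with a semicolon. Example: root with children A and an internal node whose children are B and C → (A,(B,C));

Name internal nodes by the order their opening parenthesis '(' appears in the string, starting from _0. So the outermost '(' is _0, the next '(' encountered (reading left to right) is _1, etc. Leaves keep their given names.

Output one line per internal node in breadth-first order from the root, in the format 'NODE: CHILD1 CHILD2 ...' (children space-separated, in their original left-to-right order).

Answer: _0: _1 _3
_1: _2 U
_3: A S
_2: X K P B

Derivation:
Input: (((X,K,P,B),U),(A,S));
Scanning left-to-right, naming '(' by encounter order:
  pos 0: '(' -> open internal node _0 (depth 1)
  pos 1: '(' -> open internal node _1 (depth 2)
  pos 2: '(' -> open internal node _2 (depth 3)
  pos 10: ')' -> close internal node _2 (now at depth 2)
  pos 13: ')' -> close internal node _1 (now at depth 1)
  pos 15: '(' -> open internal node _3 (depth 2)
  pos 19: ')' -> close internal node _3 (now at depth 1)
  pos 20: ')' -> close internal node _0 (now at depth 0)
Total internal nodes: 4
BFS adjacency from root:
  _0: _1 _3
  _1: _2 U
  _3: A S
  _2: X K P B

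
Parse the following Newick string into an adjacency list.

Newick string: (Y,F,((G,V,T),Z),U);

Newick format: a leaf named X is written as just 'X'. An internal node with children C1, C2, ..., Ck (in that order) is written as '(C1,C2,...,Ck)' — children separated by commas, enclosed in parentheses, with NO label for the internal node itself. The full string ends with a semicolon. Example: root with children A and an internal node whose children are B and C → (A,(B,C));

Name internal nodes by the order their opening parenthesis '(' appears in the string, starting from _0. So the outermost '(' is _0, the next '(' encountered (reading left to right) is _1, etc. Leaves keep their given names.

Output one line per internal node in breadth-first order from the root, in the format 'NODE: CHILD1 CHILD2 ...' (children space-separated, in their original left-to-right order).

Answer: _0: Y F _1 U
_1: _2 Z
_2: G V T

Derivation:
Input: (Y,F,((G,V,T),Z),U);
Scanning left-to-right, naming '(' by encounter order:
  pos 0: '(' -> open internal node _0 (depth 1)
  pos 5: '(' -> open internal node _1 (depth 2)
  pos 6: '(' -> open internal node _2 (depth 3)
  pos 12: ')' -> close internal node _2 (now at depth 2)
  pos 15: ')' -> close internal node _1 (now at depth 1)
  pos 18: ')' -> close internal node _0 (now at depth 0)
Total internal nodes: 3
BFS adjacency from root:
  _0: Y F _1 U
  _1: _2 Z
  _2: G V T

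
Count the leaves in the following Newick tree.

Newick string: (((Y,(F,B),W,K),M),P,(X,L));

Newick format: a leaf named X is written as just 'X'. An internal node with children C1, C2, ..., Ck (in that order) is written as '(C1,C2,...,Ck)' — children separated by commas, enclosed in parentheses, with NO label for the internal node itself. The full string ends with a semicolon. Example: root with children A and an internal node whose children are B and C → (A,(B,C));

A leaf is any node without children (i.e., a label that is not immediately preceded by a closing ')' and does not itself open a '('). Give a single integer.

Newick: (((Y,(F,B),W,K),M),P,(X,L));
Scan left-to-right; a leaf is any maximal label run not followed by '(':
  pos 3: leaf 'Y' → count = 1
  pos 6: leaf 'F' → count = 2
  pos 8: leaf 'B' → count = 3
  pos 11: leaf 'W' → count = 4
  pos 13: leaf 'K' → count = 5
  pos 16: leaf 'M' → count = 6
  pos 19: leaf 'P' → count = 7
  pos 22: leaf 'X' → count = 8
  pos 24: leaf 'L' → count = 9
Total leaves: 9

Answer: 9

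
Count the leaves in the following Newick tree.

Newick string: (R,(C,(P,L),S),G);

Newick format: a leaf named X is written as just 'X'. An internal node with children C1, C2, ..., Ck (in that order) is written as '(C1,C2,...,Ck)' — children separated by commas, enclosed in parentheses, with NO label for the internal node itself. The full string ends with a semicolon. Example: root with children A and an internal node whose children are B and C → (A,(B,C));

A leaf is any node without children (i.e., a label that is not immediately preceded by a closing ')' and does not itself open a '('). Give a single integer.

Newick: (R,(C,(P,L),S),G);
Scan left-to-right; a leaf is any maximal label run not followed by '(':
  pos 1: leaf 'R' → count = 1
  pos 4: leaf 'C' → count = 2
  pos 7: leaf 'P' → count = 3
  pos 9: leaf 'L' → count = 4
  pos 12: leaf 'S' → count = 5
  pos 15: leaf 'G' → count = 6
Total leaves: 6

Answer: 6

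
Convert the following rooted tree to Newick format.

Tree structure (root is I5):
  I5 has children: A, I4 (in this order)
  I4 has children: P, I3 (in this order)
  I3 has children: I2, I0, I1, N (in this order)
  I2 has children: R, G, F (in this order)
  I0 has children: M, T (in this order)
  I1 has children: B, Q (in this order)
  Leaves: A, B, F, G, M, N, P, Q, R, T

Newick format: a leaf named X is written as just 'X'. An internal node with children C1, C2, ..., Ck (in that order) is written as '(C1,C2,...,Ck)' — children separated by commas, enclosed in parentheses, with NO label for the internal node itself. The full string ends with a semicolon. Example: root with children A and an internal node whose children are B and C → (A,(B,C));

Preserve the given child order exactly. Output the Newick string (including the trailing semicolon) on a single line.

Answer: (A,(P,((R,G,F),(M,T),(B,Q),N)));

Derivation:
internal I5 with children ['A', 'I4']
  leaf 'A' → 'A'
  internal I4 with children ['P', 'I3']
    leaf 'P' → 'P'
    internal I3 with children ['I2', 'I0', 'I1', 'N']
      internal I2 with children ['R', 'G', 'F']
        leaf 'R' → 'R'
        leaf 'G' → 'G'
        leaf 'F' → 'F'
      → '(R,G,F)'
      internal I0 with children ['M', 'T']
        leaf 'M' → 'M'
        leaf 'T' → 'T'
      → '(M,T)'
      internal I1 with children ['B', 'Q']
        leaf 'B' → 'B'
        leaf 'Q' → 'Q'
      → '(B,Q)'
      leaf 'N' → 'N'
    → '((R,G,F),(M,T),(B,Q),N)'
  → '(P,((R,G,F),(M,T),(B,Q),N))'
→ '(A,(P,((R,G,F),(M,T),(B,Q),N)))'
Final: (A,(P,((R,G,F),(M,T),(B,Q),N)));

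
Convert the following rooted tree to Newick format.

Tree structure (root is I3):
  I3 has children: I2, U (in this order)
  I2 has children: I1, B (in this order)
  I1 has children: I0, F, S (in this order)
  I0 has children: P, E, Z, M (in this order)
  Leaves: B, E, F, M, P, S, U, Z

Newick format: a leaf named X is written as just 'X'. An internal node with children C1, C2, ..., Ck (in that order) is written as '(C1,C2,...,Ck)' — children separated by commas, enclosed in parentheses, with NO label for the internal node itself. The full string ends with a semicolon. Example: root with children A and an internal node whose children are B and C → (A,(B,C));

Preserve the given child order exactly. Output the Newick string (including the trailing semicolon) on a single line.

Answer: ((((P,E,Z,M),F,S),B),U);

Derivation:
internal I3 with children ['I2', 'U']
  internal I2 with children ['I1', 'B']
    internal I1 with children ['I0', 'F', 'S']
      internal I0 with children ['P', 'E', 'Z', 'M']
        leaf 'P' → 'P'
        leaf 'E' → 'E'
        leaf 'Z' → 'Z'
        leaf 'M' → 'M'
      → '(P,E,Z,M)'
      leaf 'F' → 'F'
      leaf 'S' → 'S'
    → '((P,E,Z,M),F,S)'
    leaf 'B' → 'B'
  → '(((P,E,Z,M),F,S),B)'
  leaf 'U' → 'U'
→ '((((P,E,Z,M),F,S),B),U)'
Final: ((((P,E,Z,M),F,S),B),U);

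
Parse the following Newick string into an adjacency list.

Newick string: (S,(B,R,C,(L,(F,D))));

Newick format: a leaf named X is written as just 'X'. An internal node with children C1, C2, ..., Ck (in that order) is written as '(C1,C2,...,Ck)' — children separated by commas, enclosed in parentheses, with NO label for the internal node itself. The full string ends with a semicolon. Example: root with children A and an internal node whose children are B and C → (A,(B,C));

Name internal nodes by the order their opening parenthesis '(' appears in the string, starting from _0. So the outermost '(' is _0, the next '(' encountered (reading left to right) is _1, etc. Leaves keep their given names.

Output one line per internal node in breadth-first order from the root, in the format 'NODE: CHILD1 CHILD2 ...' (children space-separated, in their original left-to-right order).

Answer: _0: S _1
_1: B R C _2
_2: L _3
_3: F D

Derivation:
Input: (S,(B,R,C,(L,(F,D))));
Scanning left-to-right, naming '(' by encounter order:
  pos 0: '(' -> open internal node _0 (depth 1)
  pos 3: '(' -> open internal node _1 (depth 2)
  pos 10: '(' -> open internal node _2 (depth 3)
  pos 13: '(' -> open internal node _3 (depth 4)
  pos 17: ')' -> close internal node _3 (now at depth 3)
  pos 18: ')' -> close internal node _2 (now at depth 2)
  pos 19: ')' -> close internal node _1 (now at depth 1)
  pos 20: ')' -> close internal node _0 (now at depth 0)
Total internal nodes: 4
BFS adjacency from root:
  _0: S _1
  _1: B R C _2
  _2: L _3
  _3: F D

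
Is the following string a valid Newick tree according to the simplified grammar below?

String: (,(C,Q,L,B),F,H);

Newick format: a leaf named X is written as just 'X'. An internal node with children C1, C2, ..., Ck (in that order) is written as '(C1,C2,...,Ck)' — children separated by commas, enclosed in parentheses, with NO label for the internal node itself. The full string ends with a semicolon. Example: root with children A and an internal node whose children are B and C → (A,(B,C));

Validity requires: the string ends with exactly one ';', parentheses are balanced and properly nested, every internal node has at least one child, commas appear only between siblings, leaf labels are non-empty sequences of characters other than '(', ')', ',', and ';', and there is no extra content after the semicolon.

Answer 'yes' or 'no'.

Answer: no

Derivation:
Input: (,(C,Q,L,B),F,H);
Paren balance: 2 '(' vs 2 ')' OK
Ends with single ';': True
Full parse: FAILS (empty leaf label at pos 1)
Valid: False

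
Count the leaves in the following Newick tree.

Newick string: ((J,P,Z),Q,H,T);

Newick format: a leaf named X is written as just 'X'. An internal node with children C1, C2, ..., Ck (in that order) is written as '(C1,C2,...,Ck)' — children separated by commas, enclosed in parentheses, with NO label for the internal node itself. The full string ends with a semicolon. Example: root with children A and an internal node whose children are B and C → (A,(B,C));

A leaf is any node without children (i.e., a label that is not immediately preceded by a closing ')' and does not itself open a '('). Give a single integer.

Newick: ((J,P,Z),Q,H,T);
Scan left-to-right; a leaf is any maximal label run not followed by '(':
  pos 2: leaf 'J' → count = 1
  pos 4: leaf 'P' → count = 2
  pos 6: leaf 'Z' → count = 3
  pos 9: leaf 'Q' → count = 4
  pos 11: leaf 'H' → count = 5
  pos 13: leaf 'T' → count = 6
Total leaves: 6

Answer: 6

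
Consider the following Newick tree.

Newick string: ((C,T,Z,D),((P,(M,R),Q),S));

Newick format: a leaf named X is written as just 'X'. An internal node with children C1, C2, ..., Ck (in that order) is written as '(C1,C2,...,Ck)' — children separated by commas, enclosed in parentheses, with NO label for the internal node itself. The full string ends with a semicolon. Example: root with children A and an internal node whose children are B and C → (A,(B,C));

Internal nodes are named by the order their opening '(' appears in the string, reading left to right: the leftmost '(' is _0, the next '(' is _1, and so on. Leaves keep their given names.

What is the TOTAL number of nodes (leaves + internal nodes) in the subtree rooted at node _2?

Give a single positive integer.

Answer: 8

Derivation:
Newick: ((C,T,Z,D),((P,(M,R),Q),S));
Locate _2: it is the '(' at position 11 (the 3rd '(' reading left to right).
Query: subtree rooted at _2
_2: subtree_size = 1 + 7
  _3: subtree_size = 1 + 5
    P: subtree_size = 1 + 0
    _4: subtree_size = 1 + 2
      M: subtree_size = 1 + 0
      R: subtree_size = 1 + 0
    Q: subtree_size = 1 + 0
  S: subtree_size = 1 + 0
Total subtree size of _2: 8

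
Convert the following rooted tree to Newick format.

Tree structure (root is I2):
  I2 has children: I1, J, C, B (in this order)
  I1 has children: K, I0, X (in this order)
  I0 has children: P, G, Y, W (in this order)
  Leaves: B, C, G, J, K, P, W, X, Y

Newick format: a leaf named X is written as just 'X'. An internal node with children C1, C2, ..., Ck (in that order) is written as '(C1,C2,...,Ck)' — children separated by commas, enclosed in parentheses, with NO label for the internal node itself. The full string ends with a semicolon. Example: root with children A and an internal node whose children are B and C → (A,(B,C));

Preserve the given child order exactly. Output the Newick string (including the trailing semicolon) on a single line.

internal I2 with children ['I1', 'J', 'C', 'B']
  internal I1 with children ['K', 'I0', 'X']
    leaf 'K' → 'K'
    internal I0 with children ['P', 'G', 'Y', 'W']
      leaf 'P' → 'P'
      leaf 'G' → 'G'
      leaf 'Y' → 'Y'
      leaf 'W' → 'W'
    → '(P,G,Y,W)'
    leaf 'X' → 'X'
  → '(K,(P,G,Y,W),X)'
  leaf 'J' → 'J'
  leaf 'C' → 'C'
  leaf 'B' → 'B'
→ '((K,(P,G,Y,W),X),J,C,B)'
Final: ((K,(P,G,Y,W),X),J,C,B);

Answer: ((K,(P,G,Y,W),X),J,C,B);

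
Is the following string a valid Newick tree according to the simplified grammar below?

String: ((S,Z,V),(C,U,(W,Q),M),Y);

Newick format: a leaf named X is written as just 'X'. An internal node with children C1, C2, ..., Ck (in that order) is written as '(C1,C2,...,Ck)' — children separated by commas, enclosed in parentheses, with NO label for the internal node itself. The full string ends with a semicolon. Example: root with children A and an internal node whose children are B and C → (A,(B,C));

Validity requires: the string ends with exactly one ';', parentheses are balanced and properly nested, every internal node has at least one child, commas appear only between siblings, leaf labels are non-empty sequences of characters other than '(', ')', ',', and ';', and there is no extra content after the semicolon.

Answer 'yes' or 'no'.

Input: ((S,Z,V),(C,U,(W,Q),M),Y);
Paren balance: 4 '(' vs 4 ')' OK
Ends with single ';': True
Full parse: OK
Valid: True

Answer: yes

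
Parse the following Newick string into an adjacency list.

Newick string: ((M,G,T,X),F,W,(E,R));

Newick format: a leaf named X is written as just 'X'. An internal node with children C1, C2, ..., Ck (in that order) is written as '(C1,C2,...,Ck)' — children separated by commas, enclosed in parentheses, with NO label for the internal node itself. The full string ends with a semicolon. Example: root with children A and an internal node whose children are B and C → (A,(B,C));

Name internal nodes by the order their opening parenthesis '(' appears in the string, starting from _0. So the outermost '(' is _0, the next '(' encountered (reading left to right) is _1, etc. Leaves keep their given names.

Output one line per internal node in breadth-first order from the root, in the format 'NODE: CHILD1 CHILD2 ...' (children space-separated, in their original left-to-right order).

Answer: _0: _1 F W _2
_1: M G T X
_2: E R

Derivation:
Input: ((M,G,T,X),F,W,(E,R));
Scanning left-to-right, naming '(' by encounter order:
  pos 0: '(' -> open internal node _0 (depth 1)
  pos 1: '(' -> open internal node _1 (depth 2)
  pos 9: ')' -> close internal node _1 (now at depth 1)
  pos 15: '(' -> open internal node _2 (depth 2)
  pos 19: ')' -> close internal node _2 (now at depth 1)
  pos 20: ')' -> close internal node _0 (now at depth 0)
Total internal nodes: 3
BFS adjacency from root:
  _0: _1 F W _2
  _1: M G T X
  _2: E R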